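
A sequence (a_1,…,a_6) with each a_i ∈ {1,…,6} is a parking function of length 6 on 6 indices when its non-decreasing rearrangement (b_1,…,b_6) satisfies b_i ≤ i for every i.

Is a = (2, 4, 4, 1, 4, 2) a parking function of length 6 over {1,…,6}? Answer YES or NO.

Order a: b = (1, 2, 2, 4, 4, 4).
  b_1=1 ≤ 1
  b_2=2 ≤ 2
  b_3=2 ≤ 3
  b_4=4 ≤ 4
  b_5=4 ≤ 5
  b_6=4 ≤ 6
All bounds hold ⇒ YES

YES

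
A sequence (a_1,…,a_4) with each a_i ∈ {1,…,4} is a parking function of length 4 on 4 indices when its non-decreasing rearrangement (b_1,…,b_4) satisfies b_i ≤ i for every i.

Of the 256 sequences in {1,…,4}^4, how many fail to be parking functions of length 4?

|PF(4,4)| = (4−4+1)·(4+1)^(4−1) = 1 · 125 = 125
E.g. (3,2,2,2) → sorted (2,2,2,3): b_1=2>1, not a PF.
4^4 − 125 = 256 − 125 = 131

131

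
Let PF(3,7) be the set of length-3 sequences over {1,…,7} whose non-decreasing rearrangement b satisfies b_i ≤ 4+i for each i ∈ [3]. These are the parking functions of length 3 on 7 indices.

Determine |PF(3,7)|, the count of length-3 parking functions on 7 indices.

|PF(3,7)| = (7+1−3)·(7+1)^{3−1} = 5×64 = 320 (Konheim–Weiss)
One tuple (2,3,4) → sorted (2,3,4): b_i ≤ 4+i ∀i, a PF.

320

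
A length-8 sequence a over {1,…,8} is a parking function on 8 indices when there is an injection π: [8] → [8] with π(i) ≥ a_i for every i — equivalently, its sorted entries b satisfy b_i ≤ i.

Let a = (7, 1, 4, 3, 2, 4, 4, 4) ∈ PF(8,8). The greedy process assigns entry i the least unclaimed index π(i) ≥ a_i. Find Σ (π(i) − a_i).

7

Σπ = 8·9/2 = 36 (π permutes [8]); Σa = 7+1+4+3+2+4+4+4 = 29; disp = 36−29 = 7.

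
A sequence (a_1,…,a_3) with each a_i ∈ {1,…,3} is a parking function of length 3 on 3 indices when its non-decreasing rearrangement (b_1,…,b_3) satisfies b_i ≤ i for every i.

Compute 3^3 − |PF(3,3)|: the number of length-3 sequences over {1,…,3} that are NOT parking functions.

Count = (3+1−3)·(3+1)^{3−1} = 1·16 = 16 (Pollak)
Check (3,3,3) → sorted (3,3,3): b_1=3>1, not a PF.
So 27 − 16 = 11 fail.

11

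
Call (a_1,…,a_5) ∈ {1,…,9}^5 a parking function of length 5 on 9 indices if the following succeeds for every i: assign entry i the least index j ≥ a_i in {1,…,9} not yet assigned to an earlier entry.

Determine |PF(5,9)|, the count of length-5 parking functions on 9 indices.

50000

|PF(5,9)| = (9+1−5)·(9+1)^{5−1} = 5·10000 = 50000
Example (6,7,1,9,4) → sorted (1,4,6,7,9): b_i ≤ 4+i ∀i, a PF.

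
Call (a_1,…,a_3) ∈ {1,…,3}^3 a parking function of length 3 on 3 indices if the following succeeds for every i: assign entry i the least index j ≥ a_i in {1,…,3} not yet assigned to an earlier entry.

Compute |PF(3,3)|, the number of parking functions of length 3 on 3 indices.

16

#PF = (3+1−3)·(3+1)^{3−1} = 1·16 = 16
One tuple (3,1,2) → sorted (1,2,3): b_i ≤ i ∀i, a PF.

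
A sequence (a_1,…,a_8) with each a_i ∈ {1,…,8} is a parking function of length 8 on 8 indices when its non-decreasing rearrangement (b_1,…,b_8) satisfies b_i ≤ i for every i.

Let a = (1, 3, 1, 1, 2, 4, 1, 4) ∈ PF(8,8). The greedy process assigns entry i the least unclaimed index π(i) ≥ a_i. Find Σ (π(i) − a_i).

Σπ = 8·9/2 = 36 (π permutes [8]); Σa = 1+3+1+1+2+4+1+4 = 17; disp = 36−17 = 19.

19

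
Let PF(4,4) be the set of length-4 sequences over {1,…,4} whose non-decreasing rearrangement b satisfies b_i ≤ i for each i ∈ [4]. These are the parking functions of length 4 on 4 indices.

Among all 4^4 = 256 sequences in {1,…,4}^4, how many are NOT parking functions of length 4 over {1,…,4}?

|PF(4,4)| = (4+1−4)·(4+1)^{4−1} = 1×125 = 125 [KW]
Example (3,2,3,4) → sorted (2,3,3,4): b_1=2>1, not a PF.
4^4 − 125 = 256 − 125 = 131

131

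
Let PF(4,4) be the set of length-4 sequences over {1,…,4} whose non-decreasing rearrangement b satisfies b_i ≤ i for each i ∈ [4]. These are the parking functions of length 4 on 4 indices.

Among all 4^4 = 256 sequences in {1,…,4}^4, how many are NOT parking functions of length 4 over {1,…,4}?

#PF = (5−4)·5^(4−1) = 1×125 = 125 [KW]
One tuple (4,2,3,3) → sorted (2,3,3,4): b_1=2>1, not a PF.
4^4 − 125 = 256 − 125 = 131

131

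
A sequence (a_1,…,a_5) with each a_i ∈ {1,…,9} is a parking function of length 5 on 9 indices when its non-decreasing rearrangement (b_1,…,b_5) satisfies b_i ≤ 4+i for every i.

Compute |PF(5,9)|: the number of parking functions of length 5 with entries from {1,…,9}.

50000

|PF(5,9)| = (10−5)·10^(5−1) = 5·10000 = 50000
E.g. (3,1,8,8,7) → sorted (1,3,7,8,8): b_i ≤ 4+i ∀i, a PF.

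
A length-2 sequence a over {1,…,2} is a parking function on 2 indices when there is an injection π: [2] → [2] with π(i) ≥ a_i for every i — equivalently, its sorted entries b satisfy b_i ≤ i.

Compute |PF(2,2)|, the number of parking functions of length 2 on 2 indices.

Count = (3−2)·3^(2−1) = 1·3 = 3 [KW]
E.g. (1,2) → sorted (1,2): b_i ≤ i ∀i, a PF.

3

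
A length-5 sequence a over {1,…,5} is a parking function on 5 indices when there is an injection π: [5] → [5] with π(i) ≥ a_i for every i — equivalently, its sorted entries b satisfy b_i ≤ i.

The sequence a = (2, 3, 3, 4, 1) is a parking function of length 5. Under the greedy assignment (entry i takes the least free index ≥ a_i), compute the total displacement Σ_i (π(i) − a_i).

Σπ = 15 ({1..5} each once); Σa = 2+3+3+4+1 = 13; disp = 15−13 = 2.

2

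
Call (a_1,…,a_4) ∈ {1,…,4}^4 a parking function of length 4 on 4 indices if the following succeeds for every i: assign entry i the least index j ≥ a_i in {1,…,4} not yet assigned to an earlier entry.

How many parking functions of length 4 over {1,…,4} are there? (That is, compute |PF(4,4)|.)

125

|PF| = (5−4)·5^(4−1) = 1 · 125 = 125 (Pollak)
Check (4,3,1,1) → sorted (1,1,3,4): b_i ≤ i ∀i, a PF.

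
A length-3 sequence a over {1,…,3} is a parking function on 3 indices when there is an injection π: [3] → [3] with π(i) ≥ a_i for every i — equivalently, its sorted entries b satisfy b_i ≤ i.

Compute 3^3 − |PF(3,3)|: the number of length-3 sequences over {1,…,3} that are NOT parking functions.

Count = (3+1−3)·(3+1)^{3−1} = 1×16 = 16 (Pollak)
Example (3,3,3) → sorted (3,3,3): b_1=3>1, not a PF.
Total 27; non-PF = 27−16 = 11

11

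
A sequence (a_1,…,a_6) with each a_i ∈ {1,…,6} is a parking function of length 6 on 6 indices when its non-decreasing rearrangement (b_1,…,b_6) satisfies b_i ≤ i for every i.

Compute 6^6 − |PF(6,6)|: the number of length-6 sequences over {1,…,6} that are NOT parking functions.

#PF = 1·7^5 = 1×16807 = 16807
E.g. (6,6,6,6,4,6) → sorted (4,6,6,6,6,6): b_1=4>1, not a PF.
So 46656 − 16807 = 29849 fail.

29849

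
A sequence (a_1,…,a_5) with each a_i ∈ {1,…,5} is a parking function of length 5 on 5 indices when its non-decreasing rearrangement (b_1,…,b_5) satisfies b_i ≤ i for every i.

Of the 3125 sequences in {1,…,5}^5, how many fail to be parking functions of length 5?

1829

|PF(5,5)| = (5−5+1)·(5+1)^(5−1) = 1·1296 = 1296 (Pollak)
Check (5,1,5,4,1) → sorted (1,1,4,5,5): b_3=4>3, not a PF.
Total 3125; non-PF = 3125−1296 = 1829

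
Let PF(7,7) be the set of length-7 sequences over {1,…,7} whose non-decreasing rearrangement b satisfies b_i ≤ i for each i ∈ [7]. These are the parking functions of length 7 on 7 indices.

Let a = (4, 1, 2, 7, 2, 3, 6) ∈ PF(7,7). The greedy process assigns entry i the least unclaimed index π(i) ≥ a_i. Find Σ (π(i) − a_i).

3

Σπ(i) = 1+…+7 = 28; Σa = 4+1+2+7+2+3+6 = 25; disp = 28−25 = 3.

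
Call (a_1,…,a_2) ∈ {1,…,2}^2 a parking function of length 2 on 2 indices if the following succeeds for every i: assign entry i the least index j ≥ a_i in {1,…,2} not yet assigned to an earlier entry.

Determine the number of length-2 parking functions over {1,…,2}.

#PF = 1·3^1 = 1×3 = 3 [KW]
One tuple (2,1) → sorted (1,2): b_i ≤ i ∀i, a PF.

3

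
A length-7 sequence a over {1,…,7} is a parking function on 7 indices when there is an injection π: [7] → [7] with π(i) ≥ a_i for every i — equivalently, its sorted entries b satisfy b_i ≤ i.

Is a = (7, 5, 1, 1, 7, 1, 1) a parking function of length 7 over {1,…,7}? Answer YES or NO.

Order a: b = (1, 1, 1, 1, 5, 7, 7).
  b_1=1 ≤ 1
  b_2=1 ≤ 2
  b_3=1 ≤ 3
  b_4=1 ≤ 4
  b_5=5 ≤ 5
  b_6=7 > 6
  fails at i=6 ⇒ NO

NO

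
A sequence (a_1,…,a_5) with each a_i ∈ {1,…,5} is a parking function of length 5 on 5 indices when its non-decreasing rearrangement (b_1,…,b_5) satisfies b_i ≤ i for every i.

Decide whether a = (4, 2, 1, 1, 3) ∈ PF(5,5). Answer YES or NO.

YES

Rearranged: b = (1, 1, 2, 3, 4).
  b_1=1 ≤ 1
  b_2=1 ≤ 2
  b_3=2 ≤ 3
  b_4=3 ≤ 4
  b_5=4 ≤ 5
All bounds hold ⇒ YES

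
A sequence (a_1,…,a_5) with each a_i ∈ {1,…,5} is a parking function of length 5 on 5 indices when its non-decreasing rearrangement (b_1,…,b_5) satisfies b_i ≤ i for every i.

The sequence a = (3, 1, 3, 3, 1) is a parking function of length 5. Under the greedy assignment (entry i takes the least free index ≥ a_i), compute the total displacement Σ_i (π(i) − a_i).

4

Σπ = 15 ({1..5} each once); Σa = 3+1+3+3+1 = 11; disp = 15−11 = 4.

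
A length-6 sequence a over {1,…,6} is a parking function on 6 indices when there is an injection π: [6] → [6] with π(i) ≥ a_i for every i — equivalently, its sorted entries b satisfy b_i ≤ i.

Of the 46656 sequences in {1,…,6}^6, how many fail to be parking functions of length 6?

#PF = (6−6+1)·(6+1)^(6−1) = 1×16807 = 16807
Check (1,6,6,3,1,2) → sorted (1,1,2,3,6,6): b_5=6>5, not a PF.
6^6 − 16807 = 46656 − 16807 = 29849

29849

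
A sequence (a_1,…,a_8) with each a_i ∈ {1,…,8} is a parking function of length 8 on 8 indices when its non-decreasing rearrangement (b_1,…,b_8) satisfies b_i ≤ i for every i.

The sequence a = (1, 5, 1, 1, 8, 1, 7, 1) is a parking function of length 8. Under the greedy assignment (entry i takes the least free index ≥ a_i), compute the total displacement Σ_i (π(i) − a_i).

11

Σπ(i) = 1+…+8 = 36; Σa = 1+5+1+1+8+1+7+1 = 25; disp = 36−25 = 11.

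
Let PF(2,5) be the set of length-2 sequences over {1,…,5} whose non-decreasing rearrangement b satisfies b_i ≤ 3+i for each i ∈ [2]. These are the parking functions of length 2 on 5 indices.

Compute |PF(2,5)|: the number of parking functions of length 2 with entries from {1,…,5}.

|PF(2,5)| = (6−2)·6^(2−1) = 4 · 6 = 24 (Konheim–Weiss)
E.g. (1,2) → sorted (1,2): b_i ≤ 3+i ∀i, a PF.

24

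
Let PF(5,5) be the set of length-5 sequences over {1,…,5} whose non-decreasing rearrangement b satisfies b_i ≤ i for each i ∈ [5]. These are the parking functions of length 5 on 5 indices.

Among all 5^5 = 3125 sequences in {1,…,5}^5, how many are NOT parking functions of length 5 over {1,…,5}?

Count = 1·6^4 = 1 · 1296 = 1296 (Konheim–Weiss)
Check (3,5,5,2,5) → sorted (2,3,5,5,5): b_1=2>1, not a PF.
So 3125 − 1296 = 1829 fail.

1829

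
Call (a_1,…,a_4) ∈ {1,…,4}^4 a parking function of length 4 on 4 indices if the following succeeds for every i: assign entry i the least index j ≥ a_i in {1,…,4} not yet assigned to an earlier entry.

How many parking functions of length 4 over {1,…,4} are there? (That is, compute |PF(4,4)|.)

|PF(4,4)| = (5−4)·5^(4−1) = 1×125 = 125 [KW]
Example (4,2,1,3) → sorted (1,2,3,4): b_i ≤ i ∀i, a PF.

125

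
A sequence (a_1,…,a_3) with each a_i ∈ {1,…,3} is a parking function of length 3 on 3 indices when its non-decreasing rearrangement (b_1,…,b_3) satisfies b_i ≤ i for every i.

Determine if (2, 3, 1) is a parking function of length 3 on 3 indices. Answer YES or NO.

YES

Sorted: b = (1, 2, 3).
  b_1=1 ≤ 1
  b_2=2 ≤ 2
  b_3=3 ≤ 3
All bounds hold ⇒ YES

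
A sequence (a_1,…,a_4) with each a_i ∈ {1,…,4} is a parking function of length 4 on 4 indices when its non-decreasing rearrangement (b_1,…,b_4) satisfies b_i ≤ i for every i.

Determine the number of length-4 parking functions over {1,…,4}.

125

|PF(4,4)| = 1·5^3 = 1×125 = 125 (Pollak)
Check (1,2,4,2) → sorted (1,2,2,4): b_i ≤ i ∀i, a PF.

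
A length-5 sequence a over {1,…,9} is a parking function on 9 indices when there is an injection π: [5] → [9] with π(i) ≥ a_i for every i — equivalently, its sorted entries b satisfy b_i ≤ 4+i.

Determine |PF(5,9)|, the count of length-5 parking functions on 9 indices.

|PF(5,9)| = (9+1−5)·(9+1)^{5−1} = 5 · 10000 = 50000
Example (4,7,3,6,5) → sorted (3,4,5,6,7): b_i ≤ 4+i ∀i, a PF.

50000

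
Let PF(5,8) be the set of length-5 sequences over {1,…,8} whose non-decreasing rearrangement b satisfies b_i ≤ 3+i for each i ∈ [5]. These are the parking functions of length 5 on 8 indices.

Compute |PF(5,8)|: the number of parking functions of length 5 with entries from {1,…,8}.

26244

|PF(5,8)| = 4·9^4 = 4·6561 = 26244
Example (3,4,7,5,3) → sorted (3,3,4,5,7): b_i ≤ 3+i ∀i, a PF.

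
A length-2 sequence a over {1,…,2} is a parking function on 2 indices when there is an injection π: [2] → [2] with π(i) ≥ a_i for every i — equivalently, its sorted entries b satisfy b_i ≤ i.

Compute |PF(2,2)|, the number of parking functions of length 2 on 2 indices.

3

Count = (3−2)·3^(2−1) = 1 · 3 = 3 [KW]
One tuple (1,1) → sorted (1,1): b_i ≤ i ∀i, a PF.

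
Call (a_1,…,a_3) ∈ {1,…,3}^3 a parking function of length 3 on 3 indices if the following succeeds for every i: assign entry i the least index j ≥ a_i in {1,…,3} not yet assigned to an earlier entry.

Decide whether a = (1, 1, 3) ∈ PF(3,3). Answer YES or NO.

YES

Rearranged: b = (1, 1, 3).
  b_1=1 ≤ 1
  b_2=1 ≤ 2
  b_3=3 ≤ 3
All bounds hold ⇒ YES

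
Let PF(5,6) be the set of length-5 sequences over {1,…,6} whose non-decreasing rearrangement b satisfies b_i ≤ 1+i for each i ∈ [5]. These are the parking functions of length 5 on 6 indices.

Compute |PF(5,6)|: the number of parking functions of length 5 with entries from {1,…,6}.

Count = (6−5+1)·(6+1)^(5−1) = 2·2401 = 4802
Example (3,2,2,2,6) → sorted (2,2,2,3,6): b_i ≤ 1+i ∀i, a PF.

4802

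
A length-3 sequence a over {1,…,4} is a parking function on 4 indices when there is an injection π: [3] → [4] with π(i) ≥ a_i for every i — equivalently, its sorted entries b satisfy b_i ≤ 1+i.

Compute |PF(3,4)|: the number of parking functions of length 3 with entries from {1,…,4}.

50

#PF = 2·5^2 = 2 · 25 = 50
E.g. (2,1,4) → sorted (1,2,4): b_i ≤ 1+i ∀i, a PF.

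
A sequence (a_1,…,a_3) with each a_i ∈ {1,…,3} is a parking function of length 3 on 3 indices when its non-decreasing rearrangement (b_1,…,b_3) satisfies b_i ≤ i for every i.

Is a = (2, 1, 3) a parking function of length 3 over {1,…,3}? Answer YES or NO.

Rearranged: b = (1, 2, 3).
  b_1=1 ≤ 1
  b_2=2 ≤ 2
  b_3=3 ≤ 3
All bounds hold ⇒ YES

YES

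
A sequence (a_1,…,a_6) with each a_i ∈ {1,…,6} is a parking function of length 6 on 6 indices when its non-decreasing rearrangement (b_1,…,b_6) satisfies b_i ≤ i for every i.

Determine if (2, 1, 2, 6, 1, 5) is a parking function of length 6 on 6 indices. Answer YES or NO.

YES

Sorted: b = (1, 1, 2, 2, 5, 6).
  b_1=1 ≤ 1
  b_2=1 ≤ 2
  b_3=2 ≤ 3
  b_4=2 ≤ 4
  b_5=5 ≤ 5
  b_6=6 ≤ 6
All bounds hold ⇒ YES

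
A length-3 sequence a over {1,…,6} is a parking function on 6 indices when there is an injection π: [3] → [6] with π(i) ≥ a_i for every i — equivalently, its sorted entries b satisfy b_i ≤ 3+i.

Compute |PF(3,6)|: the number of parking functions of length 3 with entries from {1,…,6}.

196

#PF = 4·7^2 = 4×49 = 196
Check (6,2,2) → sorted (2,2,6): b_i ≤ 3+i ∀i, a PF.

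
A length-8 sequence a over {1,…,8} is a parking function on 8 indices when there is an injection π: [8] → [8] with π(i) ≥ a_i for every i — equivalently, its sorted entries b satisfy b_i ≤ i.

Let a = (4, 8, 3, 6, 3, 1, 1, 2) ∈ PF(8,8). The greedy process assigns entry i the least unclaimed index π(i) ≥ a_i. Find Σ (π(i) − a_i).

Σπ = 8·9/2 = 36 (π permutes [8]); Σa = 4+8+3+6+3+1+1+2 = 28; disp = 36−28 = 8.

8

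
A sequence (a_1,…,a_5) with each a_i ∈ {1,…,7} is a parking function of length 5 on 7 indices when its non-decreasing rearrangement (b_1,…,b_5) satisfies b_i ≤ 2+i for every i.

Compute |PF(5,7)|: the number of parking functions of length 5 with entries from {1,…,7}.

|PF| = (7+1−5)·(7+1)^{5−1} = 3·4096 = 12288 [KW]
Example (1,3,2,4,7) → sorted (1,2,3,4,7): b_i ≤ 2+i ∀i, a PF.

12288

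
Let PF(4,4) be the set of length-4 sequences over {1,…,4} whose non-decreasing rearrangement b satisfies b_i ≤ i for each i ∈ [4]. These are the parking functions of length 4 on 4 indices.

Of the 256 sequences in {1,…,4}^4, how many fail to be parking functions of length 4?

|PF(4,4)| = (4+1−4)·(4+1)^{4−1} = 1·125 = 125 (Pollak)
E.g. (4,2,4,4) → sorted (2,4,4,4): b_1=2>1, not a PF.
So 256 − 125 = 131 fail.

131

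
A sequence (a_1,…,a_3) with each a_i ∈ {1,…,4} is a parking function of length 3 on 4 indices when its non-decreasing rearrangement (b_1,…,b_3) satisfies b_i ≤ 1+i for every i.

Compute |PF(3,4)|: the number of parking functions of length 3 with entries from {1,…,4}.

50

|PF| = 2·5^2 = 2·25 = 50 (Konheim–Weiss)
E.g. (1,1,4) → sorted (1,1,4): b_i ≤ 1+i ∀i, a PF.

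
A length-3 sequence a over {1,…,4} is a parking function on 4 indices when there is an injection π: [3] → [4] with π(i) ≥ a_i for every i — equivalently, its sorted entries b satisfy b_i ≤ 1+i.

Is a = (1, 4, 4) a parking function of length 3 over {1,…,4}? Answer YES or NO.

NO

Sorted: b = (1, 4, 4).
  b_1=1 ≤ 2
  b_2=4 > 3
  fails at i=2 ⇒ NO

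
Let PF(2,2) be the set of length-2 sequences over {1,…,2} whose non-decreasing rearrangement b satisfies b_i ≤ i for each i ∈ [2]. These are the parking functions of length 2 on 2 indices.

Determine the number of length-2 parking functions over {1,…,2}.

3

#PF = (2+1−2)·(2+1)^{2−1} = 1×3 = 3
Example (1,1) → sorted (1,1): b_i ≤ i ∀i, a PF.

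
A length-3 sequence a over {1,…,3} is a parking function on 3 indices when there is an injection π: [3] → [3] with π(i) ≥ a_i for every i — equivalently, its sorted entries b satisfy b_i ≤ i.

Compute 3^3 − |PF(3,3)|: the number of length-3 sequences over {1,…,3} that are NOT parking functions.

11

|PF(3,3)| = (4−3)·4^(3−1) = 1 · 16 = 16 (Pollak)
E.g. (3,3,3) → sorted (3,3,3): b_1=3>1, not a PF.
Total 27; non-PF = 27−16 = 11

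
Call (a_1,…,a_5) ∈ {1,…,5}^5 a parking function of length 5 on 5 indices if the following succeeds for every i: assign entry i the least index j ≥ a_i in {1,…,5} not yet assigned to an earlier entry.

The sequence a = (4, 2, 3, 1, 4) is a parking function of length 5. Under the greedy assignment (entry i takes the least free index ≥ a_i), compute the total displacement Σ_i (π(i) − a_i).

1

Σπ(i) = 1+…+5 = 15; Σa = 4+2+3+1+4 = 14; disp = 15−14 = 1.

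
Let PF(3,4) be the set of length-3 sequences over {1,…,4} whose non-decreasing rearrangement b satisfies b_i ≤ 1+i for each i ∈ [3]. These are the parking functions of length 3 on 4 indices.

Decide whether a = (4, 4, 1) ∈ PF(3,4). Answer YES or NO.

NO

Order a: b = (1, 4, 4).
  b_1=1 ≤ 2
  b_2=4 > 3
  fails at i=2 ⇒ NO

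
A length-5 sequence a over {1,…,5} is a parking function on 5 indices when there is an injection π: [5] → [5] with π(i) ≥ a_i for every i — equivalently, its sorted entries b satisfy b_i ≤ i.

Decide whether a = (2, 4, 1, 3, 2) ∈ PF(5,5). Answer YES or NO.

Rearranged: b = (1, 2, 2, 3, 4).
  b_1=1 ≤ 1
  b_2=2 ≤ 2
  b_3=2 ≤ 3
  b_4=3 ≤ 4
  b_5=4 ≤ 5
All bounds hold ⇒ YES

YES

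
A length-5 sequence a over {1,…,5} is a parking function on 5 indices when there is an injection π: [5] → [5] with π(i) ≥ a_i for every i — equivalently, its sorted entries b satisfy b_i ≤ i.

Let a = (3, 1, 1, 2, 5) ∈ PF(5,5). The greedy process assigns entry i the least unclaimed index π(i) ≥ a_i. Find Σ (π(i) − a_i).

Σπ(i) = 1+…+5 = 15; Σa = 3+1+1+2+5 = 12; disp = 15−12 = 3.

3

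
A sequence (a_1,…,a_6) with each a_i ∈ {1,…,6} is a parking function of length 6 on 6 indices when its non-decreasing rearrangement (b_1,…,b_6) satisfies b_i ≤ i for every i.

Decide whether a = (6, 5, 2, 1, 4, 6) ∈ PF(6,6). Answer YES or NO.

NO

Sorted: b = (1, 2, 4, 5, 6, 6).
  b_1=1 ≤ 1
  b_2=2 ≤ 2
  b_3=4 > 3
  fails at i=3 ⇒ NO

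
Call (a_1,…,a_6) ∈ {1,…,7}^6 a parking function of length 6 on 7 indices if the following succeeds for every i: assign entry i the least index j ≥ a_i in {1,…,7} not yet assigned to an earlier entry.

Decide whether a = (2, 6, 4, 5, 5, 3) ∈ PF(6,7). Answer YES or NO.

YES

Order a: b = (2, 3, 4, 5, 5, 6).
  b_1=2 ≤ 2
  b_2=3 ≤ 3
  b_3=4 ≤ 4
  b_4=5 ≤ 5
  b_5=5 ≤ 6
  b_6=6 ≤ 7
All bounds hold ⇒ YES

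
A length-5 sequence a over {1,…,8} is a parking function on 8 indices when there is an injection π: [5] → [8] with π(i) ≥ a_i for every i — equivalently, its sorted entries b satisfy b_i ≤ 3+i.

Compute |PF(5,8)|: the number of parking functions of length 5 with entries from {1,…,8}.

#PF = (8+1−5)·(8+1)^{5−1} = 4·6561 = 26244 (Pollak)
E.g. (5,8,4,7,2) → sorted (2,4,5,7,8): b_i ≤ 3+i ∀i, a PF.

26244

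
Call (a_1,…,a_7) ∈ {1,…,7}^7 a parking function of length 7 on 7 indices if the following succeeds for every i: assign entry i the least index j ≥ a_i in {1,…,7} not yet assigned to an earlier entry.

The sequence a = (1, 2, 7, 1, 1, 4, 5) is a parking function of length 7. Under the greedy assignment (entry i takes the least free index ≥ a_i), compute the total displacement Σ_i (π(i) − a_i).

7

Σπ = 28 ({1..7} each once); Σa = 1+2+7+1+1+4+5 = 21; disp = 28−21 = 7.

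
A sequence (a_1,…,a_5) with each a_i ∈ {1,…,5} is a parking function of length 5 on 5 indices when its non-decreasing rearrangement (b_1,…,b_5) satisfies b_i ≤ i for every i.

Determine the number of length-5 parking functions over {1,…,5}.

|PF| = (6−5)·6^(5−1) = 1×1296 = 1296 [KW]
One tuple (1,5,2,2,1) → sorted (1,1,2,2,5): b_i ≤ i ∀i, a PF.

1296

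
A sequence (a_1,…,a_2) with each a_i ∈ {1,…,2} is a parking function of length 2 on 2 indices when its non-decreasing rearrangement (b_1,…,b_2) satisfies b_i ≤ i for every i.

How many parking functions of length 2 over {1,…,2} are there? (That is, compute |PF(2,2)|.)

3

|PF(2,2)| = 1·3^1 = 1×3 = 3
E.g. (1,1) → sorted (1,1): b_i ≤ i ∀i, a PF.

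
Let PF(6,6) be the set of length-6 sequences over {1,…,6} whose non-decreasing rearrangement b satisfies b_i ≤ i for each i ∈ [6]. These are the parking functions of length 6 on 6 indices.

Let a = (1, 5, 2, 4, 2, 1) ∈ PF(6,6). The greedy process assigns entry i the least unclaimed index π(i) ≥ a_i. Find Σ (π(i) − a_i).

6

Σπ = 21 ({1..6} each once); Σa = 1+5+2+4+2+1 = 15; disp = 21−15 = 6.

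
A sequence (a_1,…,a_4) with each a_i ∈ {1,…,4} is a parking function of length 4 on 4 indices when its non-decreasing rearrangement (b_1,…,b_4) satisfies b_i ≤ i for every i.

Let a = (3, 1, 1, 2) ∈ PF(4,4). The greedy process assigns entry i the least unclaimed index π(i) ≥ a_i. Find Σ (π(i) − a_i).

3

Σπ(i) = 1+…+4 = 10; Σa = 3+1+1+2 = 7; disp = 10−7 = 3.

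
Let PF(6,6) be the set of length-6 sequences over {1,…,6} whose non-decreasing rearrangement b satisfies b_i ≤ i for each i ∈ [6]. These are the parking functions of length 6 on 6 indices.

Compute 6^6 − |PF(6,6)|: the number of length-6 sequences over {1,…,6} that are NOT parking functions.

Count = (7−6)·7^(6−1) = 1 · 16807 = 16807
One tuple (1,2,6,3,2,6) → sorted (1,2,2,3,6,6): b_5=6>5, not a PF.
So 46656 − 16807 = 29849 fail.

29849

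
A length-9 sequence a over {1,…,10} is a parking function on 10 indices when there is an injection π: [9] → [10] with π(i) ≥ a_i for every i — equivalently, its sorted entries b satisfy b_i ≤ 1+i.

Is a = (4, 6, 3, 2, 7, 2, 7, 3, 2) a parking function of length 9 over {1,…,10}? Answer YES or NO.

YES

Order a: b = (2, 2, 2, 3, 3, 4, 6, 7, 7).
  b_1=2 ≤ 2
  b_2=2 ≤ 3
  b_3=2 ≤ 4
  b_4=3 ≤ 5
  b_5=3 ≤ 6
  b_6=4 ≤ 7
  b_7=6 ≤ 8
  b_8=7 ≤ 9
  b_9=7 ≤ 10
All bounds hold ⇒ YES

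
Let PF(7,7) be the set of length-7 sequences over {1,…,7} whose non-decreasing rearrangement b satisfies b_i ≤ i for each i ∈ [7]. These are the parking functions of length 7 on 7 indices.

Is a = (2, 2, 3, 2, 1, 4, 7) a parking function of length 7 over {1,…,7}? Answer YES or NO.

YES

Order a: b = (1, 2, 2, 2, 3, 4, 7).
  b_1=1 ≤ 1
  b_2=2 ≤ 2
  b_3=2 ≤ 3
  b_4=2 ≤ 4
  b_5=3 ≤ 5
  b_6=4 ≤ 6
  b_7=7 ≤ 7
All bounds hold ⇒ YES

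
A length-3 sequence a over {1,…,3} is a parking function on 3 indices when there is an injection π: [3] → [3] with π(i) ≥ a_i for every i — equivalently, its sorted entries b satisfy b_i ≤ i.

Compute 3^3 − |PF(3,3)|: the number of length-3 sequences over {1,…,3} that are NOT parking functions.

11

Count = (3+1−3)·(3+1)^{3−1} = 1 · 16 = 16 [KW]
E.g. (2,3,3) → sorted (2,3,3): b_1=2>1, not a PF.
Total 27; non-PF = 27−16 = 11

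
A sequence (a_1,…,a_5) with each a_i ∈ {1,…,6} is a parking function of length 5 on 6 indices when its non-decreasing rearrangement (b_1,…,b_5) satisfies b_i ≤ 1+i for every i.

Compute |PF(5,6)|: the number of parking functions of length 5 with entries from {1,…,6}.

|PF(5,6)| = (7−5)·7^(5−1) = 2×2401 = 4802 (Pollak)
One tuple (2,3,5,4,1) → sorted (1,2,3,4,5): b_i ≤ 1+i ∀i, a PF.

4802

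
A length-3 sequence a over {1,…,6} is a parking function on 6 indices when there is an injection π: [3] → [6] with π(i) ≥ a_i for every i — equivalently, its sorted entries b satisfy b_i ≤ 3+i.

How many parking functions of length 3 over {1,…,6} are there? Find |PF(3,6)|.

196

Count = (7−3)·7^(3−1) = 4·49 = 196 (Pollak)
One tuple (3,2,4) → sorted (2,3,4): b_i ≤ 3+i ∀i, a PF.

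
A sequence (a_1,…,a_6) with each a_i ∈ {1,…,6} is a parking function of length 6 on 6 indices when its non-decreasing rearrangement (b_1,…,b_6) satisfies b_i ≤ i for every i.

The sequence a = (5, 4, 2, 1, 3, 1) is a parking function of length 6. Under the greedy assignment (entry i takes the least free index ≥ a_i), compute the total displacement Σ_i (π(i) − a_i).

Σπ(i) = 1+…+6 = 21; Σa = 5+4+2+1+3+1 = 16; disp = 21−16 = 5.

5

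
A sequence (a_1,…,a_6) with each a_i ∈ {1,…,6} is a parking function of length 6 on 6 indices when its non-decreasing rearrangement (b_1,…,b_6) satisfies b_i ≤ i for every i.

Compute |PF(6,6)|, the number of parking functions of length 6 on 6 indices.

#PF = (7−6)·7^(6−1) = 1 · 16807 = 16807 (Konheim–Weiss)
E.g. (1,1,3,2,4,4) → sorted (1,1,2,3,4,4): b_i ≤ i ∀i, a PF.

16807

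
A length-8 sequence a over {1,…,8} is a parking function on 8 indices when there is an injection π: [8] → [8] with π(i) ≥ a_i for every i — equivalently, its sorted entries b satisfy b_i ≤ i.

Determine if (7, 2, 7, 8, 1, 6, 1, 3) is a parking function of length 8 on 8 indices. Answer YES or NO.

NO

Sorted: b = (1, 1, 2, 3, 6, 7, 7, 8).
  b_1=1 ≤ 1
  b_2=1 ≤ 2
  b_3=2 ≤ 3
  b_4=3 ≤ 4
  b_5=6 > 5
  fails at i=5 ⇒ NO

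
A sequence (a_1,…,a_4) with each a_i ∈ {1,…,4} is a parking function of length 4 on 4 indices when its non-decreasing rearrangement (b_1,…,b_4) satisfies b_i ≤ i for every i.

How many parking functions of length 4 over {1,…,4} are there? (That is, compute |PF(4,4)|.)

#PF = (4+1−4)·(4+1)^{4−1} = 1×125 = 125 (Pollak)
Check (3,2,1,3) → sorted (1,2,3,3): b_i ≤ i ∀i, a PF.

125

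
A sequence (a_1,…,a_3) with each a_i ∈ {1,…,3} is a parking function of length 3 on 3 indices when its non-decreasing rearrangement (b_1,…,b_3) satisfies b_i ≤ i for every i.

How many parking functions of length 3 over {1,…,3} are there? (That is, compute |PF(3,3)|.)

16

Count = (3−3+1)·(3+1)^(3−1) = 1 · 16 = 16 [KW]
One tuple (3,1,1) → sorted (1,1,3): b_i ≤ i ∀i, a PF.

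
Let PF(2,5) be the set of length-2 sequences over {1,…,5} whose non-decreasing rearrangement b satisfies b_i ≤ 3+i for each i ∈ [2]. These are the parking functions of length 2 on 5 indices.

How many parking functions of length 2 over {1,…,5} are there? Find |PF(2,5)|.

24

Count = (6−2)·6^(2−1) = 4×6 = 24 [KW]
One tuple (5,2) → sorted (2,5): b_i ≤ 3+i ∀i, a PF.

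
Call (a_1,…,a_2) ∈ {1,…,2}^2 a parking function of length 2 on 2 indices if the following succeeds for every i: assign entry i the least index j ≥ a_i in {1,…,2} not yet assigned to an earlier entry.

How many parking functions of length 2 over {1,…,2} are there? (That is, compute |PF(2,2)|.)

#PF = (2−2+1)·(2+1)^(2−1) = 1·3 = 3 [KW]
Example (2,1) → sorted (1,2): b_i ≤ i ∀i, a PF.

3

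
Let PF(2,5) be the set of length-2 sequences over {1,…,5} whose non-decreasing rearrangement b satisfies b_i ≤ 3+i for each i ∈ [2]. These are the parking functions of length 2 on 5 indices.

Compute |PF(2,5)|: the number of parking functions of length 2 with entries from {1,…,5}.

24

|PF| = (5+1−2)·(5+1)^{2−1} = 4 · 6 = 24 (Konheim–Weiss)
One tuple (1,2) → sorted (1,2): b_i ≤ 3+i ∀i, a PF.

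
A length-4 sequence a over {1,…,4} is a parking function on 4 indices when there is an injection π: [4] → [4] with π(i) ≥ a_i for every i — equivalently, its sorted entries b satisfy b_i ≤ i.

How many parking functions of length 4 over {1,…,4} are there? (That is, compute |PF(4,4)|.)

|PF(4,4)| = 1·5^3 = 1 · 125 = 125
One tuple (1,1,3,1) → sorted (1,1,1,3): b_i ≤ i ∀i, a PF.

125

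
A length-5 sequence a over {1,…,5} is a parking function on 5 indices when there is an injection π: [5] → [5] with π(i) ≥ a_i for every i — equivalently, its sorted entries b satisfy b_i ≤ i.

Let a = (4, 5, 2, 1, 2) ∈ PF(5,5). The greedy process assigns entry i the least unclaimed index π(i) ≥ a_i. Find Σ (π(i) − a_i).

Σπ = 5·6/2 = 15 (π permutes [5]); Σa = 4+5+2+1+2 = 14; disp = 15−14 = 1.

1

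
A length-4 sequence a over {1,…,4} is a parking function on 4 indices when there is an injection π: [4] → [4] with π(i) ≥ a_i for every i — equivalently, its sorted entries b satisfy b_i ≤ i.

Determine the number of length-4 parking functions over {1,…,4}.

125

Count = 1·5^3 = 1·125 = 125 [KW]
One tuple (2,2,2,1) → sorted (1,2,2,2): b_i ≤ i ∀i, a PF.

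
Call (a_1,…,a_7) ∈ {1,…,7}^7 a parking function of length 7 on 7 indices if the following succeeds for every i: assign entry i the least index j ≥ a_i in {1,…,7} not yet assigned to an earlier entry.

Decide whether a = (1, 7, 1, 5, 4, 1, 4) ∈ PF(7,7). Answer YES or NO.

YES

Order a: b = (1, 1, 1, 4, 4, 5, 7).
  b_1=1 ≤ 1
  b_2=1 ≤ 2
  b_3=1 ≤ 3
  b_4=4 ≤ 4
  b_5=4 ≤ 5
  b_6=5 ≤ 6
  b_7=7 ≤ 7
All bounds hold ⇒ YES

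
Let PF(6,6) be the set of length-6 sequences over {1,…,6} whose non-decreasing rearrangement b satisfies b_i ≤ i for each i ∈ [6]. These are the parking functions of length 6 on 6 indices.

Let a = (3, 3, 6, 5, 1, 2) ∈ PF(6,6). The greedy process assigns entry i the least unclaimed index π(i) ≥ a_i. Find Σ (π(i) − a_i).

Σπ(i) = 1+…+6 = 21; Σa = 3+3+6+5+1+2 = 20; disp = 21−20 = 1.

1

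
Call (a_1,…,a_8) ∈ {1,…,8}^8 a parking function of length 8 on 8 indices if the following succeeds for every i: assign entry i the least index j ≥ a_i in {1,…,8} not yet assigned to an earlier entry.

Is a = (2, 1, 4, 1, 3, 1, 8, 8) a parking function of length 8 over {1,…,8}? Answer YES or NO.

NO

Rearranged: b = (1, 1, 1, 2, 3, 4, 8, 8).
  b_1=1 ≤ 1
  b_2=1 ≤ 2
  b_3=1 ≤ 3
  b_4=2 ≤ 4
  b_5=3 ≤ 5
  b_6=4 ≤ 6
  b_7=8 > 7
  fails at i=7 ⇒ NO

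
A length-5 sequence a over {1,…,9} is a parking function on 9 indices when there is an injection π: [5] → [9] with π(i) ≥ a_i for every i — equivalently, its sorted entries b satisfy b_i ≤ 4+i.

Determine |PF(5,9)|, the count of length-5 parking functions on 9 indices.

50000

|PF(5,9)| = (9−5+1)·(9+1)^(5−1) = 5 · 10000 = 50000 [KW]
E.g. (8,4,2,1,7) → sorted (1,2,4,7,8): b_i ≤ 4+i ∀i, a PF.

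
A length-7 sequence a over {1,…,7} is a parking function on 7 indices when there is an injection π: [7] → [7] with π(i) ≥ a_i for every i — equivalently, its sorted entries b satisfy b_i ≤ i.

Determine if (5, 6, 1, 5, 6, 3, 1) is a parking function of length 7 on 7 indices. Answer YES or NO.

NO

Rearranged: b = (1, 1, 3, 5, 5, 6, 6).
  b_1=1 ≤ 1
  b_2=1 ≤ 2
  b_3=3 ≤ 3
  b_4=5 > 4
  fails at i=4 ⇒ NO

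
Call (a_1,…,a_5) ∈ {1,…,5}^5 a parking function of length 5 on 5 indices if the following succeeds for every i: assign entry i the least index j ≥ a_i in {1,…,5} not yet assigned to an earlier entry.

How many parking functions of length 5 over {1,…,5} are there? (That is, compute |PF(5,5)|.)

1296

Count = (6−5)·6^(5−1) = 1 · 1296 = 1296 (Pollak)
Example (2,4,2,1,5) → sorted (1,2,2,4,5): b_i ≤ i ∀i, a PF.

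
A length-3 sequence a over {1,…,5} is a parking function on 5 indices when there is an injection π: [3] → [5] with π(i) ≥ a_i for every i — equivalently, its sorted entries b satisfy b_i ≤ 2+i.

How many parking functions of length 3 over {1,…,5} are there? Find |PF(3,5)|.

|PF| = (5+1−3)·(5+1)^{3−1} = 3×36 = 108 (Pollak)
One tuple (3,3,1) → sorted (1,3,3): b_i ≤ 2+i ∀i, a PF.

108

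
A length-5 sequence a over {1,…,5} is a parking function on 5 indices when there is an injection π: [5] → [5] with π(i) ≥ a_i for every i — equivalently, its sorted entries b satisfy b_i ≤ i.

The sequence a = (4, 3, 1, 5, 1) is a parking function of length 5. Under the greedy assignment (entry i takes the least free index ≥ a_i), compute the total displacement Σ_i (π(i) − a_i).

1

Σπ = 15 ({1..5} each once); Σa = 4+3+1+5+1 = 14; disp = 15−14 = 1.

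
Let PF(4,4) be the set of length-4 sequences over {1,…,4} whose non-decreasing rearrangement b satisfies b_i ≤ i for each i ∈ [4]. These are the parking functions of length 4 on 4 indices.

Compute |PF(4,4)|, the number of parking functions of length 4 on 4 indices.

125

Count = (5−4)·5^(4−1) = 1·125 = 125 (Pollak)
Example (3,1,4,2) → sorted (1,2,3,4): b_i ≤ i ∀i, a PF.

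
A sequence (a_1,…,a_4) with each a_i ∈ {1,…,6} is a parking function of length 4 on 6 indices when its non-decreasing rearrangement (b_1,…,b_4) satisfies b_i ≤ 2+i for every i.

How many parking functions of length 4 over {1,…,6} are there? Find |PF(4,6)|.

1029

#PF = 3·7^3 = 3 · 343 = 1029
One tuple (5,1,2,1) → sorted (1,1,2,5): b_i ≤ 2+i ∀i, a PF.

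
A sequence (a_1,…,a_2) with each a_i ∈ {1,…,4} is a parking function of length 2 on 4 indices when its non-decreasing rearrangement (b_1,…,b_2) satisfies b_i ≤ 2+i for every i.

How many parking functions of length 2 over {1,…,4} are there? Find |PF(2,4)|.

Count = (5−2)·5^(2−1) = 3·5 = 15 (Pollak)
Example (3,3) → sorted (3,3): b_i ≤ 2+i ∀i, a PF.

15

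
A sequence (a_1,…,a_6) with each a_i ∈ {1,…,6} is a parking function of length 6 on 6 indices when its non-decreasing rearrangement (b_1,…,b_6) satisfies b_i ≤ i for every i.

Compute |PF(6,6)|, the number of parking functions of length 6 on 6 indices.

#PF = (6+1−6)·(6+1)^{6−1} = 1·16807 = 16807 (Konheim–Weiss)
Example (2,6,2,1,3,4) → sorted (1,2,2,3,4,6): b_i ≤ i ∀i, a PF.

16807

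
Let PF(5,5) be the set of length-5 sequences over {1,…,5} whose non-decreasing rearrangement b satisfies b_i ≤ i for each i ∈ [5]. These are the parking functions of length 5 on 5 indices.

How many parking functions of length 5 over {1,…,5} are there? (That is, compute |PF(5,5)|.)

1296

Count = (5+1−5)·(5+1)^{5−1} = 1·1296 = 1296
One tuple (5,1,1,3,1) → sorted (1,1,1,3,5): b_i ≤ i ∀i, a PF.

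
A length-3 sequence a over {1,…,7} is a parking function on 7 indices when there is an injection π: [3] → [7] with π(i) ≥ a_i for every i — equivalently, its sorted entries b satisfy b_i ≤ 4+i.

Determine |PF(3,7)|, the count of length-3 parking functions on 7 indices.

320

#PF = (7−3+1)·(7+1)^(3−1) = 5·64 = 320 (Konheim–Weiss)
Example (6,4,4) → sorted (4,4,6): b_i ≤ 4+i ∀i, a PF.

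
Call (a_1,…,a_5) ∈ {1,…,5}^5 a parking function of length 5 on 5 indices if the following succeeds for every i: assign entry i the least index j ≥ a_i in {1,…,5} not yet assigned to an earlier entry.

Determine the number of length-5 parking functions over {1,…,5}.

|PF(5,5)| = 1·6^4 = 1 · 1296 = 1296 (Konheim–Weiss)
E.g. (2,5,3,4,1) → sorted (1,2,3,4,5): b_i ≤ i ∀i, a PF.

1296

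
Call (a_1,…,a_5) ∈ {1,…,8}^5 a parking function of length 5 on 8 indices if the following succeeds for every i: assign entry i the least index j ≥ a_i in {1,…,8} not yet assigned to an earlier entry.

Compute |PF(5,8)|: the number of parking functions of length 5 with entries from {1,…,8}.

26244

|PF| = (8+1−5)·(8+1)^{5−1} = 4 · 6561 = 26244
One tuple (1,5,1,8,5) → sorted (1,1,5,5,8): b_i ≤ 3+i ∀i, a PF.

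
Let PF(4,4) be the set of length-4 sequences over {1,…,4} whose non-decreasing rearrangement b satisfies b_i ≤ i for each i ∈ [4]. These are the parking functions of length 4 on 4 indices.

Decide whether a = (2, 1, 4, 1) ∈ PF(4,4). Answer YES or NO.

Rearranged: b = (1, 1, 2, 4).
  b_1=1 ≤ 1
  b_2=1 ≤ 2
  b_3=2 ≤ 3
  b_4=4 ≤ 4
All bounds hold ⇒ YES

YES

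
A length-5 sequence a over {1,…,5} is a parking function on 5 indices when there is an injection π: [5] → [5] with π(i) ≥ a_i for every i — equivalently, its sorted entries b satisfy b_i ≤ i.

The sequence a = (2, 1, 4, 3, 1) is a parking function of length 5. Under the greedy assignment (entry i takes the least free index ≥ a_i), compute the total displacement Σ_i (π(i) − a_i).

Σπ = 15 ({1..5} each once); Σa = 2+1+4+3+1 = 11; disp = 15−11 = 4.

4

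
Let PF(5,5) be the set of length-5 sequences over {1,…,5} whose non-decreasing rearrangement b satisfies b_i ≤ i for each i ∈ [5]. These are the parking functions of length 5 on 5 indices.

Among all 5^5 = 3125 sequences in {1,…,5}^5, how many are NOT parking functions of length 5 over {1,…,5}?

1829

|PF(5,5)| = (6−5)·6^(5−1) = 1·1296 = 1296 (Pollak)
One tuple (5,4,4,4,5) → sorted (4,4,4,5,5): b_1=4>1, not a PF.
So 3125 − 1296 = 1829 fail.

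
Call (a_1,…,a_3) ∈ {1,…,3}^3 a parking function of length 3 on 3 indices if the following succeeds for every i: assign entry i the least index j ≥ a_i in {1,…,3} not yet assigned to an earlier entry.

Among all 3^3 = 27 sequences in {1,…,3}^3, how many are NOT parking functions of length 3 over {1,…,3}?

#PF = 1·4^2 = 1·16 = 16 [KW]
One tuple (3,3,1) → sorted (1,3,3): b_2=3>2, not a PF.
3^3 − 16 = 27 − 16 = 11

11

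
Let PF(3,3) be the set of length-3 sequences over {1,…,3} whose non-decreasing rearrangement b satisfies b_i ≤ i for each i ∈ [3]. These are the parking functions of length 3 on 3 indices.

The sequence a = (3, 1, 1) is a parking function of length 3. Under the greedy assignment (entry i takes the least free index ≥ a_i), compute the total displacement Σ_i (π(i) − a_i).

1

Σπ = 3·4/2 = 6 (π permutes [3]); Σa = 3+1+1 = 5; disp = 6−5 = 1.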